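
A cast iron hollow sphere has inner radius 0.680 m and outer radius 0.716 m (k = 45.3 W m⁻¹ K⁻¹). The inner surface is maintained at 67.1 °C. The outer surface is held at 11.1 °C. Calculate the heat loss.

Q = 431 kW

Q = 4πk·ΔT/(1/r₁ − 1/r₂) = 4π × 45.3 × 56 / (1/0.680 − 1/0.716) = 4.31×10^5 W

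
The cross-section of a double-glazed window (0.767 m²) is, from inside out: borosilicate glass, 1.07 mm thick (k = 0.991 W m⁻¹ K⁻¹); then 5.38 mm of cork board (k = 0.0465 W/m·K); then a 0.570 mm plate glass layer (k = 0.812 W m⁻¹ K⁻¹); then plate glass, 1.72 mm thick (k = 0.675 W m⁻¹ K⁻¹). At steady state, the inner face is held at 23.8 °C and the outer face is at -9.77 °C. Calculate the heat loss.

Treat each layer as a resistance in series:
  R_borosilicate glass = L/(kA) = 0.00107/(0.991·0.767) = 0.001408 K/W
  R_cork board = L/(kA) = 0.00538/(0.0465·0.767) = 0.1508 K/W
  R_plate glass = L/(kA) = 5.70×10^-4/(0.812·0.767) = 9.152×10^-4 K/W
  R_plate glass = L/(kA) = 0.00172/(0.675·0.767) = 0.003322 K/W
ΣR = 0.001408 + 0.1508 + 9.152×10^-4 + 0.003322 = 0.1564 K/W
Q = ΔT/ΣR = (23.8 °C − -9.77 °C)/0.1564 = 215 W

Q = 215 W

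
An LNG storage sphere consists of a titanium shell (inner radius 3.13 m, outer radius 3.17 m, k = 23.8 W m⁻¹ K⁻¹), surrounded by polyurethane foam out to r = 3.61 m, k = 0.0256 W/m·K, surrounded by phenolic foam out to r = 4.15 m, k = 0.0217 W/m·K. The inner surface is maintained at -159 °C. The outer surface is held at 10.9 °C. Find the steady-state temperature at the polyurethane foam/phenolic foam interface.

Resistance network (inner→outer):
  R_titanium = (1/3.13 − 1/3.17)/(4πk) = 0.004031/(4π·23.8) = 1.348×10^-5 K/W
  R_polyurethane foam = (1/3.17 − 1/3.61)/(4πk) = 0.03845/(4π·0.0256) = 0.1195 K/W
  R_phenolic foam = (1/3.61 − 1/4.15)/(4πk) = 0.03604/(4π·0.0217) = 0.1322 K/W
ΣR = 1.348×10^-5 + 0.1195 + 0.1322 = 0.2517 K/W
Q = ΔT/ΣR = (-159 °C − 10.9 °C)/0.2517 = -675.0 W
From the inner boundary to the polyurethane foam/phenolic foam interface, ΣR_partial = 0.1195 K/W.
T_interface = T_in − Q·ΣR_partial = -159 °C − (-675.0)(0.1195) = -78.3 °C

T = -78.3 °C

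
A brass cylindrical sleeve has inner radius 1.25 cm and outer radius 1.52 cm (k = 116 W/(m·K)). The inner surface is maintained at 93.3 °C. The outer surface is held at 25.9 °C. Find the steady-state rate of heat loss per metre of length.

Q' = 2πk·ΔT/ln(r₂/r₁) = 2π × 116 × 67.4 / ln(0.0152/0.0125) = 2.51×10^5 W/m

Q' = 2.51×10^5 W/m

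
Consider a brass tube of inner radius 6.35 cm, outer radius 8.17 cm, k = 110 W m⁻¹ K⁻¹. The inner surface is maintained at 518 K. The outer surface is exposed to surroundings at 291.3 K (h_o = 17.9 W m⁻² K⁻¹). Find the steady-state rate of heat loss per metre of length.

Series thermal resistances, inner to outer:
  R'_brass = ln(0.0817/0.0635)/(2πk) = 0.2520/(2π·110) = 3.646×10^-4 m·K/W
  R'_conv,out = 1/(2πr h) = 1/(2π·0.0817·17.9) = 0.1088 m·K/W
ΣR = 3.646×10^-4 + 0.1088 = 0.1092 m·K/W
Q' = ΔT/ΣR = (518 K − 291.3 K)/0.1092 = 2080 W/m

Q' = 2080 W/m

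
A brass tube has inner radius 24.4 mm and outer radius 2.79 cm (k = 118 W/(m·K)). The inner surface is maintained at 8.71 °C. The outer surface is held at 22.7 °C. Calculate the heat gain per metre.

Q' = 77.4 kW/m

Q' = 2πk·ΔT/ln(r₂/r₁) = 2π × 118 × 13.99 / ln(0.0279/0.0244) = 77400 W/m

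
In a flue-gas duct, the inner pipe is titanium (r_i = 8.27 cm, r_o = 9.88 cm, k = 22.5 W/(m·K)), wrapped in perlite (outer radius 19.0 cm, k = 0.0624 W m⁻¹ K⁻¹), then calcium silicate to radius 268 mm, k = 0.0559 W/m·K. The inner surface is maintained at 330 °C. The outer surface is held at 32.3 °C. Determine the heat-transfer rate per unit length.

Q' = 112 W/m

Resistance network (inner→outer):
  R'_titanium = ln(0.0988/0.0827)/(2πk) = 0.1779/(2π·22.5) = 0.001258 m·K/W
  R'_perlite = ln(0.190/0.0988)/(2πk) = 0.6539/(2π·0.0624) = 1.668 m·K/W
  R'_calcium silicate = ln(0.268/0.190)/(2πk) = 0.3440/(2π·0.0559) = 0.9793 m·K/W
ΣR = 0.001258 + 1.668 + 0.9793 = 2.649 m·K/W
Q' = ΔT/ΣR = (330 °C − 32.3 °C)/2.649 = 112 W/m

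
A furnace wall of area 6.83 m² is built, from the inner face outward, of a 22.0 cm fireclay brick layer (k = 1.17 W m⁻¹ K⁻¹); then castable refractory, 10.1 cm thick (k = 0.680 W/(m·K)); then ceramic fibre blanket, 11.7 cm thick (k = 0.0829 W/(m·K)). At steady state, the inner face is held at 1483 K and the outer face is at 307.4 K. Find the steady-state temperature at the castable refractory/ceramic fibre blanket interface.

Series thermal resistances, inner to outer:
  R_fireclay brick = L/(kA) = 0.220/(1.17·6.83) = 0.02753 K/W
  R_castable refractory = L/(kA) = 0.101/(0.680·6.83) = 0.02175 K/W
  R_ceramic fibre blanket = L/(kA) = 0.117/(0.0829·6.83) = 0.2066 K/W
ΣR = 0.02753 + 0.02175 + 0.2066 = 0.2559 K/W
Q = ΔT/ΣR = (1483 K − 307.4 K)/0.2559 = 4594 W
From the inner boundary to the castable refractory/ceramic fibre blanket interface, ΣR_partial = 0.04928 K/W.
T_interface = T_in − Q·ΣR_partial = 1483 K − (4594)(0.04928) = 1257 K

T = 1257 K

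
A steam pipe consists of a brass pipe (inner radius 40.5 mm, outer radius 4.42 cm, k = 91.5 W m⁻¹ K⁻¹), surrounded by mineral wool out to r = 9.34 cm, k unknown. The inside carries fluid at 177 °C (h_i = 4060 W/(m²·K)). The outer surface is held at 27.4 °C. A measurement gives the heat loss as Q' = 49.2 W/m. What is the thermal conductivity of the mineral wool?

k = 0.0392 W/m·K

ΣR = ΔT/Q' = |177 − 27.4|/49.2 = 3.041 m·K/W
Known resistances:
  R'_conv,in = 1/(2πr h) = 1/(2π·0.0405·4060) = 9.679×10^-4 m·K/W
  R'_brass = ln(0.0442/0.0405)/(2πk) = 0.08742/(2π·91.5) = 1.521×10^-4 m·K/W
R_mineral wool = ΣR − ΣR_known = 3.041 − 0.001120 = 3.040 m·K/W
ln(r₂/r₁)/(2πk) = 3.040 ⇒ k = 0.7482/(2π·3.040) = 0.0392 W/m·K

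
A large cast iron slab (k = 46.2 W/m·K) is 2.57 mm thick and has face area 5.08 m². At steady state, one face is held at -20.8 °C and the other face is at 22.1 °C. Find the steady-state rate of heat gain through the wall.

Q = kA·ΔT/L = 46.2 × 5.08 × |-20.8 °C − 22.1 °C| / 0.00257 = 3.92×10^6 W

Q = 3.92×10^6 W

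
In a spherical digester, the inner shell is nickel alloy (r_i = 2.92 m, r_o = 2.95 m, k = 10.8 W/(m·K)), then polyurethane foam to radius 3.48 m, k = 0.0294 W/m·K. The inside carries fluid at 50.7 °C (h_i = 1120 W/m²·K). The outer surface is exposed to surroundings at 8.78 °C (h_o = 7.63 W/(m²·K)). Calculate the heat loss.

Treat each layer as a resistance in series:
  R_conv,in = 1/(4πr²h) = 1/(4π·2.92²·1120) = 8.333×10^-6 K/W
  R_nickel alloy = (1/2.92 − 1/2.95)/(4πk) = 0.003483/(4π·10.8) = 2.566×10^-5 K/W
  R_polyurethane foam = (1/2.95 − 1/3.48)/(4πk) = 0.05163/(4π·0.0294) = 0.1397 K/W
  R_conv,out = 1/(4πr²h) = 1/(4π·3.48²·7.63) = 8.612×10^-4 K/W
ΣR = 8.333×10^-6 + 2.566×10^-5 + 0.1397 + 8.612×10^-4 = 0.1406 K/W
Q = ΔT/ΣR = (50.7 °C − 8.78 °C)/0.1406 = 298 W

Q = 298 W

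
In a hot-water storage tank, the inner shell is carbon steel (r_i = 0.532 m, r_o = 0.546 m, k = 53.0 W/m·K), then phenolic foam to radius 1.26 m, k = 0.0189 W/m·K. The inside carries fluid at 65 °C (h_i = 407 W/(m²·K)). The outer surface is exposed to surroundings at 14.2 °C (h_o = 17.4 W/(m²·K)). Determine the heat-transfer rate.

Resistance network (inner→outer):
  R_conv,in = 1/(4πr²h) = 1/(4π·0.532²·407) = 6.908×10^-4 K/W
  R_carbon steel = (1/0.532 − 1/0.546)/(4πk) = 0.04820/(4π·53.0) = 7.237×10^-5 K/W
  R_phenolic foam = (1/0.546 − 1/1.26)/(4πk) = 1.038/(4π·0.0189) = 4.370 K/W
  R_conv,out = 1/(4πr²h) = 1/(4π·1.26²·17.4) = 0.002881 K/W
ΣR = 6.908×10^-4 + 7.237×10^-5 + 4.370 + 0.002881 = 4.374 K/W
Q = ΔT/ΣR = (65 °C − 14.2 °C)/4.374 = 11.6 W

Q = 11.6 W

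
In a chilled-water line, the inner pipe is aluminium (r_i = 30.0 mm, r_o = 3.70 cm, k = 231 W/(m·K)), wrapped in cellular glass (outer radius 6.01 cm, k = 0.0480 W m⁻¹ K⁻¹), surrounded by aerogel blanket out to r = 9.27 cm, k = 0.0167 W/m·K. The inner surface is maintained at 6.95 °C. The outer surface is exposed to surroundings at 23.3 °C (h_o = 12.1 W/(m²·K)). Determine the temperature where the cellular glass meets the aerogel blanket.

T = 11.4 °C

Treat each layer as a resistance in series:
  R'_aluminium = ln(0.0370/0.0300)/(2πk) = 0.2097/(2π·231) = 1.445×10^-4 m·K/W
  R'_cellular glass = ln(0.0601/0.0370)/(2πk) = 0.4851/(2π·0.0480) = 1.608 m·K/W
  R'_aerogel blanket = ln(0.0927/0.0601)/(2πk) = 0.4334/(2π·0.0167) = 4.130 m·K/W
  R'_conv,out = 1/(2πr h) = 1/(2π·0.0927·12.1) = 0.1419 m·K/W
ΣR = 1.445×10^-4 + 1.608 + 4.130 + 0.1419 = 5.880 m·K/W
Q' = ΔT/ΣR = (6.95 °C − 23.3 °C)/5.880 = -2.781 W/m
From the inner boundary to the cellular glass/aerogel blanket interface, ΣR_partial = 1.608 m·K/W.
T_interface = T_in − Q'·ΣR_partial = 6.95 °C − (-2.781)(1.608) = 11.4 °C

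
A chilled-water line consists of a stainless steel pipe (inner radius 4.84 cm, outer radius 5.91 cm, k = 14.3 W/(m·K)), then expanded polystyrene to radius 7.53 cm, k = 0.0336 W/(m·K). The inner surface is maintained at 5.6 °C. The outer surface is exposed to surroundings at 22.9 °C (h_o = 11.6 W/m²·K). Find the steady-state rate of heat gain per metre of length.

Q' = 13.0 W/m

Resistance network (inner→outer):
  R'_stainless steel = ln(0.0591/0.0484)/(2πk) = 0.1997/(2π·14.3) = 0.002223 m·K/W
  R'_expanded polystyrene = ln(0.0753/0.0591)/(2πk) = 0.2422/(2π·0.0336) = 1.147 m·K/W
  R'_conv,out = 1/(2πr h) = 1/(2π·0.0753·11.6) = 0.1822 m·K/W
ΣR = 0.002223 + 1.147 + 0.1822 = 1.331 m·K/W
Q' = ΔT/ΣR = (5.6 °C − 22.9 °C)/1.331 = -13.0 W/m
(Negative Q' ⇒ heat flows inward; heat gain = 13.0 W/m.)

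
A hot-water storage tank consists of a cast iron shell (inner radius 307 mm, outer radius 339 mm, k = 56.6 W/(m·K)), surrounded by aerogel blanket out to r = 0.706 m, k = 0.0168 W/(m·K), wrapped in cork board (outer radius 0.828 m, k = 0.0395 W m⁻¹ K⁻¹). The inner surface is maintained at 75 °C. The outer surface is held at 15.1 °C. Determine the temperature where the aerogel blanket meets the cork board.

Treat each layer as a resistance in series:
  R_cast iron = (1/0.307 − 1/0.339)/(4πk) = 0.3075/(4π·56.6) = 4.323×10^-4 K/W
  R_aerogel blanket = (1/0.339 − 1/0.706)/(4πk) = 1.533/(4π·0.0168) = 7.263 K/W
  R_cork board = (1/0.706 − 1/0.828)/(4πk) = 0.2087/(4π·0.0395) = 0.4205 K/W
ΣR = 4.323×10^-4 + 7.263 + 0.4205 = 7.684 K/W
Q = ΔT/ΣR = (75 °C − 15.1 °C)/7.684 = 7.795 W
From the inner boundary to the aerogel blanket/cork board interface, ΣR_partial = 7.263 K/W.
T_interface = T_in − Q·ΣR_partial = 75 °C − (7.795)(7.263) = 18.4 °C

T = 18.4 °C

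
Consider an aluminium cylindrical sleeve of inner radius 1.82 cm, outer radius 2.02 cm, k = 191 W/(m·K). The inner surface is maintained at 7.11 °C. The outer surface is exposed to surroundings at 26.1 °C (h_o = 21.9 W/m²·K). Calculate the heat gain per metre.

Q' = 52.8 W/m

Series thermal resistances, inner to outer:
  R'_aluminium = ln(0.0202/0.0182)/(2πk) = 0.1043/(2π·191) = 8.688×10^-5 m·K/W
  R'_conv,out = 1/(2πr h) = 1/(2π·0.0202·21.9) = 0.3598 m·K/W
ΣR = 8.688×10^-5 + 0.3598 = 0.3599 m·K/W
Q' = ΔT/ΣR = (7.11 °C − 26.1 °C)/0.3599 = -52.8 W/m
(Negative Q' ⇒ heat flows inward; heat gain = 52.8 W/m.)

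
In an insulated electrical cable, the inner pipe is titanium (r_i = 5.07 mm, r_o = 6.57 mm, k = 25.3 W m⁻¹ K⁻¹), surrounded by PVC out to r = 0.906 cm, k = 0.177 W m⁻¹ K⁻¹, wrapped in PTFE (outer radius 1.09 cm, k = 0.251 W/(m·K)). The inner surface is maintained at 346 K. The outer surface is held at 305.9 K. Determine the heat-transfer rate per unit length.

Q' = 98.3 W/m

Series thermal resistances, inner to outer:
  R'_titanium = ln(0.00657/0.00507)/(2πk) = 0.2592/(2π·25.3) = 0.001630 m·K/W
  R'_PVC = ln(0.00906/0.00657)/(2πk) = 0.3214/(2π·0.177) = 0.2890 m·K/W
  R'_PTFE = ln(0.0109/0.00906)/(2πk) = 0.1849/(2π·0.251) = 0.1172 m·K/W
ΣR = 0.001630 + 0.2890 + 0.1172 = 0.4078 m·K/W
Q' = ΔT/ΣR = (346 K − 305.9 K)/0.4078 = 98.3 W/m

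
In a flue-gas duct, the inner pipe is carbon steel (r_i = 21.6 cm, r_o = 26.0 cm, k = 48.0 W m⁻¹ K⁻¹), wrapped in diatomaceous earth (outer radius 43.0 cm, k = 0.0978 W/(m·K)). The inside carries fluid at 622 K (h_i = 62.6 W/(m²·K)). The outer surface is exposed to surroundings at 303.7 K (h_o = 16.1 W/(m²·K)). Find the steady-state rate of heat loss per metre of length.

Q' = 373 W/m

Resistance network (inner→outer):
  R'_conv,in = 1/(2πr h) = 1/(2π·0.216·62.6) = 0.01177 m·K/W
  R'_carbon steel = ln(0.260/0.216)/(2πk) = 0.1854/(2π·48.0) = 6.147×10^-4 m·K/W
  R'_diatomaceous earth = ln(0.430/0.260)/(2πk) = 0.5031/(2π·0.0978) = 0.8187 m·K/W
  R'_conv,out = 1/(2πr h) = 1/(2π·0.430·16.1) = 0.02299 m·K/W
ΣR = 0.01177 + 6.147×10^-4 + 0.8187 + 0.02299 = 0.8541 m·K/W
Q' = ΔT/ΣR = (622 K − 303.7 K)/0.8541 = 373 W/m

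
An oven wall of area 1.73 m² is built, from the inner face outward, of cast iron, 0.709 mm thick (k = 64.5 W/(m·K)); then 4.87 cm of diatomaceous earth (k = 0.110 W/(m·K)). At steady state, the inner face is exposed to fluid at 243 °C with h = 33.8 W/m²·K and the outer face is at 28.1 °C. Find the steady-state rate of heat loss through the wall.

Series thermal resistances, inner to outer:
  R_conv,in = 1/(hA) = 1/(33.8·1.73) = 0.01710 K/W
  R_cast iron = L/(kA) = 7.09×10^-4/(64.5·1.73) = 6.354×10^-6 K/W
  R_diatomaceous earth = L/(kA) = 0.0487/(0.110·1.73) = 0.2559 K/W
ΣR = 0.01710 + 6.354×10^-6 + 0.2559 = 0.2730 K/W
Q = ΔT/ΣR = (243 °C − 28.1 °C)/0.2730 = 787 W

Q = 787 W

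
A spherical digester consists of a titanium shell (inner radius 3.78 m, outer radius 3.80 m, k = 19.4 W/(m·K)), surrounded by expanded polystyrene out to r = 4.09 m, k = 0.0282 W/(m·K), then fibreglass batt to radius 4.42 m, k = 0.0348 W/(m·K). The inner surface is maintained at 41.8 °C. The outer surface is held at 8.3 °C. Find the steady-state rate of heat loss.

Resistance network (inner→outer):
  R_titanium = (1/3.78 − 1/3.80)/(4πk) = 0.001392/(4π·19.4) = 5.711×10^-6 K/W
  R_expanded polystyrene = (1/3.80 − 1/4.09)/(4πk) = 0.01866/(4π·0.0282) = 0.05265 K/W
  R_fibreglass batt = (1/4.09 − 1/4.42)/(4πk) = 0.01825/(4π·0.0348) = 0.04174 K/W
ΣR = 5.711×10^-6 + 0.05265 + 0.04174 = 0.09440 K/W
Q = ΔT/ΣR = (41.8 °C − 8.3 °C)/0.09440 = 355 W

Q = 355 W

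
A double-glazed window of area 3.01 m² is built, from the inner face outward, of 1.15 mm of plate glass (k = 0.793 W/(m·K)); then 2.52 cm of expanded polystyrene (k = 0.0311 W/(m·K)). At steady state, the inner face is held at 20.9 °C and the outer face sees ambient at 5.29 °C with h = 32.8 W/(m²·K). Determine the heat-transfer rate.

Resistance network (inner→outer):
  R_plate glass = L/(kA) = 0.00115/(0.793·3.01) = 4.818×10^-4 K/W
  R_expanded polystyrene = L/(kA) = 0.0252/(0.0311·3.01) = 0.2692 K/W
  R_conv,out = 1/(hA) = 1/(32.8·3.01) = 0.01013 K/W
ΣR = 4.818×10^-4 + 0.2692 + 0.01013 = 0.2798 K/W
Q = ΔT/ΣR = (20.9 °C − 5.29 °C)/0.2798 = 55.8 W

Q = 55.8 W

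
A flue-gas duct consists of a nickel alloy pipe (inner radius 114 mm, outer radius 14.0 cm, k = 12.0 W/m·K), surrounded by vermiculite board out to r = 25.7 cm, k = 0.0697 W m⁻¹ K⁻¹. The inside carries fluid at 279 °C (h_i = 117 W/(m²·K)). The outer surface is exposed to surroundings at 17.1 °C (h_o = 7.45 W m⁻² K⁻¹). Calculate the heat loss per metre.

Q' = 176 W/m

Resistance network (inner→outer):
  R'_conv,in = 1/(2πr h) = 1/(2π·0.114·117) = 0.01193 m·K/W
  R'_nickel alloy = ln(0.140/0.114)/(2πk) = 0.2054/(2π·12.0) = 0.002725 m·K/W
  R'_vermiculite board = ln(0.257/0.140)/(2πk) = 0.6074/(2π·0.0697) = 1.387 m·K/W
  R'_conv,out = 1/(2πr h) = 1/(2π·0.257·7.45) = 0.08312 m·K/W
ΣR = 0.01193 + 0.002725 + 1.387 + 0.08312 = 1.485 m·K/W
Q' = ΔT/ΣR = (279 °C − 17.1 °C)/1.485 = 176 W/m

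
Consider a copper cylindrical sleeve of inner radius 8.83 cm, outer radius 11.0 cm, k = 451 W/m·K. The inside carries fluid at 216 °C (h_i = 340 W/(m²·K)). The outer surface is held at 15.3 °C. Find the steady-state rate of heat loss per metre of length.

Resistance network (inner→outer):
  R'_conv,in = 1/(2πr h) = 1/(2π·0.0883·340) = 0.005301 m·K/W
  R'_copper = ln(0.110/0.0883)/(2πk) = 0.2197/(2π·451) = 7.754×10^-5 m·K/W
ΣR = 0.005301 + 7.754×10^-5 = 0.005379 m·K/W
Q' = ΔT/ΣR = (216 °C − 15.3 °C)/0.005379 = 37300 W/m

Q' = 37.3 kW/m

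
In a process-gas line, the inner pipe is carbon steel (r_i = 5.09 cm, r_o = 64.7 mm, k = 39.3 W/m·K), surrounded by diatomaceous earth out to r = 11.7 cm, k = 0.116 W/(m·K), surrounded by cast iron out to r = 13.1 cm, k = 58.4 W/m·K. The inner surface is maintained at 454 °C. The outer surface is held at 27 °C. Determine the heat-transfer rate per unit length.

Treat each layer as a resistance in series:
  R'_carbon steel = ln(0.0647/0.0509)/(2πk) = 0.2399/(2π·39.3) = 9.715×10^-4 m·K/W
  R'_diatomaceous earth = ln(0.117/0.0647)/(2πk) = 0.5924/(2π·0.116) = 0.8128 m·K/W
  R'_cast iron = ln(0.131/0.117)/(2πk) = 0.1130/(2π·58.4) = 3.080×10^-4 m·K/W
ΣR = 9.715×10^-4 + 0.8128 + 3.080×10^-4 = 0.8141 m·K/W
Q' = ΔT/ΣR = (454 °C − 27 °C)/0.8141 = 525 W/m

Q' = 525 W/m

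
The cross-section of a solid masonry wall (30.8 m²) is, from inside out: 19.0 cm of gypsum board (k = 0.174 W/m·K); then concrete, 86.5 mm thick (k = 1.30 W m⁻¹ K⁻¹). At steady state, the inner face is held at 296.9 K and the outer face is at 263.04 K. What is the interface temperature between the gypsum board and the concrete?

T = 264.98 K

Treat each layer as a resistance in series:
  R_gypsum board = L/(kA) = 0.190/(0.174·30.8) = 0.03545 K/W
  R_concrete = L/(kA) = 0.0865/(1.30·30.8) = 0.002160 K/W
ΣR = 0.03545 + 0.002160 = 0.03761 K/W
Q = ΔT/ΣR = (296.9 K − 263.04 K)/0.03761 = 900.3 W
From the inner boundary to the gypsum board/concrete interface, ΣR_partial = 0.03545 K/W.
T_interface = T_in − Q·ΣR_partial = 296.9 K − (900.3)(0.03545) = 264.98 K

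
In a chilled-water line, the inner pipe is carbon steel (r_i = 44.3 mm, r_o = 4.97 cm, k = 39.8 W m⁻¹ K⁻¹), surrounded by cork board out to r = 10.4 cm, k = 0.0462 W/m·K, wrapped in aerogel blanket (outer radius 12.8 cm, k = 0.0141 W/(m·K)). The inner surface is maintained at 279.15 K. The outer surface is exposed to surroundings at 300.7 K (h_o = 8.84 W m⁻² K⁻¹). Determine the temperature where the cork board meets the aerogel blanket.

T = 290.1 K

Series thermal resistances, inner to outer:
  R'_carbon steel = ln(0.0497/0.0443)/(2πk) = 0.1150/(2π·39.8) = 4.600×10^-4 m·K/W
  R'_cork board = ln(0.104/0.0497)/(2πk) = 0.7384/(2π·0.0462) = 2.544 m·K/W
  R'_aerogel blanket = ln(0.128/0.104)/(2πk) = 0.2076/(2π·0.0141) = 2.344 m·K/W
  R'_conv,out = 1/(2πr h) = 1/(2π·0.128·8.84) = 0.1407 m·K/W
ΣR = 4.600×10^-4 + 2.544 + 2.344 + 0.1407 = 5.029 m·K/W
Q' = ΔT/ΣR = (279.15 K − 300.7 K)/5.029 = -4.285 W/m
From the inner boundary to the cork board/aerogel blanket interface, ΣR_partial = 2.544 m·K/W.
T_interface = T_in − Q'·ΣR_partial = 279.15 K − (-4.285)(2.544) = 290.1 K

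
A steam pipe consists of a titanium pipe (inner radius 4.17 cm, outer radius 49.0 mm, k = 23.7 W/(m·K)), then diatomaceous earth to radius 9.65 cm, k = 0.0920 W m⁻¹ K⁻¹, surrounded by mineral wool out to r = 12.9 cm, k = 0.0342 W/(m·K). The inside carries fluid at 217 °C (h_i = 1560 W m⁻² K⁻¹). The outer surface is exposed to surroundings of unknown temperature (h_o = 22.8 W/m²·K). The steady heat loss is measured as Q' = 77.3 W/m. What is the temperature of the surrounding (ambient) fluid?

T_out = 17.5 °C

Series resistances:
  R'_conv,in = 1/(2πr h) = 1/(2π·0.0417·1560) = 0.002447 m·K/W
  R'_titanium = ln(0.0490/0.0417)/(2πk) = 0.1613/(2π·23.7) = 0.001083 m·K/W
  R'_diatomaceous earth = ln(0.0965/0.0490)/(2πk) = 0.6777/(2π·0.0920) = 1.172 m·K/W
  R'_mineral wool = ln(0.129/0.0965)/(2πk) = 0.2903/(2π·0.0342) = 1.351 m·K/W
  R'_conv,out = 1/(2πr h) = 1/(2π·0.129·22.8) = 0.05411 m·K/W
ΣR = 2.581 m·K/W
ΔT = Q'·ΣR = 77.3 × 2.581 = 199.5 K
Heat flows outward, so T_out = T_in − ΔT = 217 − 199.5 = 17.5 °C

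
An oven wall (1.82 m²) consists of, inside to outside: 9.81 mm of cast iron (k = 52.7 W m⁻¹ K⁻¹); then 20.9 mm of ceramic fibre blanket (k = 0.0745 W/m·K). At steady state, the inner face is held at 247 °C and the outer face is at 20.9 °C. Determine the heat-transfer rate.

Q = 1470 W

Series thermal resistances, inner to outer:
  R_cast iron = L/(kA) = 0.00981/(52.7·1.82) = 1.023×10^-4 K/W
  R_ceramic fibre blanket = L/(kA) = 0.0209/(0.0745·1.82) = 0.1541 K/W
ΣR = 1.023×10^-4 + 0.1541 = 0.1542 K/W
Q = ΔT/ΣR = (247 °C − 20.9 °C)/0.1542 = 1470 W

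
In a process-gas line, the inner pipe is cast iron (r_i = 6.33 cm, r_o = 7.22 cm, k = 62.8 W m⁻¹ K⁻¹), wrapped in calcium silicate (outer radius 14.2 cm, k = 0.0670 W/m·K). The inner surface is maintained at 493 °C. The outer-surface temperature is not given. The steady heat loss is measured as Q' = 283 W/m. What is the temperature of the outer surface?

Sum the resistances:
  R'_cast iron = ln(0.0722/0.0633)/(2πk) = 0.1316/(2π·62.8) = 3.334×10^-4 m·K/W
  R'_calcium silicate = ln(0.142/0.0722)/(2πk) = 0.6764/(2π·0.0670) = 1.607 m·K/W
ΣR = 1.607 m·K/W
ΔT = Q'·ΣR = 283 × 1.607 = 454.8 K
Heat flows outward, so T_out = T_in − ΔT = 493 − 454.8 = 38.2 °C

T_out = 38.2 °C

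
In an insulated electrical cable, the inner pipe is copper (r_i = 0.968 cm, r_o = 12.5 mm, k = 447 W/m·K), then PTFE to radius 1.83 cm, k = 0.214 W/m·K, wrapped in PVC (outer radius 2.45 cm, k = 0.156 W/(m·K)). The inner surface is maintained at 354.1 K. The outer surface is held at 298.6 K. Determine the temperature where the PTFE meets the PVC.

Resistance network (inner→outer):
  R'_copper = ln(0.0125/0.00968)/(2πk) = 0.2557/(2π·447) = 9.103×10^-5 m·K/W
  R'_PTFE = ln(0.0183/0.0125)/(2πk) = 0.3812/(2π·0.214) = 0.2835 m·K/W
  R'_PVC = ln(0.0245/0.0183)/(2πk) = 0.2918/(2π·0.156) = 0.2977 m·K/W
ΣR = 9.103×10^-5 + 0.2835 + 0.2977 = 0.5813 m·K/W
Q' = ΔT/ΣR = (354.1 K − 298.6 K)/0.5813 = 95.48 W/m
From the inner boundary to the PTFE/PVC interface, ΣR_partial = 0.2836 m·K/W.
T_interface = T_in − Q'·ΣR_partial = 354.1 K − (95.48)(0.2836) = 327.0 K

T = 327.0 K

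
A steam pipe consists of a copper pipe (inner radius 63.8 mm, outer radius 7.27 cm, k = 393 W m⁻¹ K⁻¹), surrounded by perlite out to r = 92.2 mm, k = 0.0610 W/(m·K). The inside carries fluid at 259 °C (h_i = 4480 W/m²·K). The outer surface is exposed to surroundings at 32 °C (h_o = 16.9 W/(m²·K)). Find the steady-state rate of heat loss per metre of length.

Q' = 314 W/m

Resistance network (inner→outer):
  R'_conv,in = 1/(2πr h) = 1/(2π·0.0638·4480) = 5.568×10^-4 m·K/W
  R'_copper = ln(0.0727/0.0638)/(2πk) = 0.1306/(2π·393) = 5.288×10^-5 m·K/W
  R'_perlite = ln(0.0922/0.0727)/(2πk) = 0.2376/(2π·0.0610) = 0.6200 m·K/W
  R'_conv,out = 1/(2πr h) = 1/(2π·0.0922·16.9) = 0.1021 m·K/W
ΣR = 5.568×10^-4 + 5.288×10^-5 + 0.6200 + 0.1021 = 0.7227 m·K/W
Q' = ΔT/ΣR = (259 °C − 32 °C)/0.7227 = 314 W/m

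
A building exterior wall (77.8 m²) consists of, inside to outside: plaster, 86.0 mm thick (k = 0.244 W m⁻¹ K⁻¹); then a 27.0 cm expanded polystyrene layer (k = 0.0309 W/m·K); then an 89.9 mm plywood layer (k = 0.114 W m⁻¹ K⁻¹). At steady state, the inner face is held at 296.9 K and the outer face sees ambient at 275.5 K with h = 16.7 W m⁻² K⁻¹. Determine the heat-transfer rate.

Q = 168 W

Resistance network (inner→outer):
  R_plaster = L/(kA) = 0.0860/(0.244·77.8) = 0.004530 K/W
  R_expanded polystyrene = L/(kA) = 0.270/(0.0309·77.8) = 0.1123 K/W
  R_plywood = L/(kA) = 0.0899/(0.114·77.8) = 0.01014 K/W
  R_conv,out = 1/(hA) = 1/(16.7·77.8) = 7.697×10^-4 K/W
ΣR = 0.004530 + 0.1123 + 0.01014 + 7.697×10^-4 = 0.1277 K/W
Q = ΔT/ΣR = (296.9 K − 275.5 K)/0.1277 = 168 W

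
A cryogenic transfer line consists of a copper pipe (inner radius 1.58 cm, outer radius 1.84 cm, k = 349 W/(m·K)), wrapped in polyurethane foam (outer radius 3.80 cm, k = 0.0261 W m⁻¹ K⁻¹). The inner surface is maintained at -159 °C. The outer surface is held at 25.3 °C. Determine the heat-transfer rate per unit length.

Q' = 41.7 W/m

Resistance network (inner→outer):
  R'_copper = ln(0.0184/0.0158)/(2πk) = 0.1523/(2π·349) = 6.947×10^-5 m·K/W
  R'_polyurethane foam = ln(0.0380/0.0184)/(2πk) = 0.7252/(2π·0.0261) = 4.422 m·K/W
ΣR = 6.947×10^-5 + 4.422 = 4.422 m·K/W
Q' = ΔT/ΣR = (-159 °C − 25.3 °C)/4.422 = -41.7 W/m
(Negative Q' ⇒ heat flows inward; heat gain = 41.7 W/m.)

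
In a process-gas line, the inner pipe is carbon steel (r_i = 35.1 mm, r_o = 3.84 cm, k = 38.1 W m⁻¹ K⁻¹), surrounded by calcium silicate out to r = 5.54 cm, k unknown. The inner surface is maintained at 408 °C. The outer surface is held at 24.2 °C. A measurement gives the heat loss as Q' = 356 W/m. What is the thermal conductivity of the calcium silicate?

ΣR = ΔT/Q' = |408 − 24.2|/356 = 1.078 m·K/W
Known resistances:
  R'_carbon steel = ln(0.0384/0.0351)/(2πk) = 0.08986/(2π·38.1) = 3.754×10^-4 m·K/W
R_calcium silicate = ΣR − ΣR_known = 1.078 − 3.754×10^-4 = 1.078 m·K/W
ln(r₂/r₁)/(2πk) = 1.078 ⇒ k = 0.3665/(2π·1.078) = 0.0541 W/m·K

k = 0.0541 W/m·K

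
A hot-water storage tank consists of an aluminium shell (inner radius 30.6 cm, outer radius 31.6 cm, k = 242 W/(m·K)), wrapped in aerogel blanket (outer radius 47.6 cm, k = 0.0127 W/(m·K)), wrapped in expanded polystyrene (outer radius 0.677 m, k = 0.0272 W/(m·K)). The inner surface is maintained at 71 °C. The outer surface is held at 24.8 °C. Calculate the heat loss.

Resistance network (inner→outer):
  R_aluminium = (1/0.306 − 1/0.316)/(4πk) = 0.1034/(4π·242) = 3.401×10^-5 K/W
  R_aerogel blanket = (1/0.316 − 1/0.476)/(4πk) = 1.064/(4π·0.0127) = 6.665 K/W
  R_expanded polystyrene = (1/0.476 − 1/0.677)/(4πk) = 0.6237/(4π·0.0272) = 1.825 K/W
ΣR = 3.401×10^-5 + 6.665 + 1.825 = 8.490 K/W
Q = ΔT/ΣR = (71 °C − 24.8 °C)/8.490 = 5.44 W

Q = 5.44 W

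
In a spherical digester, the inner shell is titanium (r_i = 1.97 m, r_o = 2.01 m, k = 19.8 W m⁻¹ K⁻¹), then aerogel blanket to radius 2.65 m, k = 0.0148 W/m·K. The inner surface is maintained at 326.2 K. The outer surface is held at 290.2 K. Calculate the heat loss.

Q = 55.7 W

Resistance network (inner→outer):
  R_titanium = (1/1.97 − 1/2.01)/(4πk) = 0.01010/(4π·19.8) = 4.060×10^-5 K/W
  R_aerogel blanket = (1/2.01 − 1/2.65)/(4πk) = 0.1202/(4π·0.0148) = 0.6461 K/W
ΣR = 4.060×10^-5 + 0.6461 = 0.6461 K/W
Q = ΔT/ΣR = (326.2 K − 290.2 K)/0.6461 = 55.7 W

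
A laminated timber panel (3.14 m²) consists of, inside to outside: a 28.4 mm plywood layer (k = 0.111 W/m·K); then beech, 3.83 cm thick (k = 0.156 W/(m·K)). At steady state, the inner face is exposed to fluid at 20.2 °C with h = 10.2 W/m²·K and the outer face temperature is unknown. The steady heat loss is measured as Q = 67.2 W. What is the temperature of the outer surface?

Sum the resistances:
  R_conv,in = 1/(hA) = 1/(10.2·3.14) = 0.03122 K/W
  R_plywood = L/(kA) = 0.0284/(0.111·3.14) = 0.08148 K/W
  R_beech = L/(kA) = 0.0383/(0.156·3.14) = 0.07819 K/W
ΣR = 0.1909 K/W
ΔT = Q·ΣR = 67.2 × 0.1909 = 12.83 K
Heat flows outward, so T_out = T_in − ΔT = 20.2 − 12.83 = 7.37 °C

T_out = 7.37 °C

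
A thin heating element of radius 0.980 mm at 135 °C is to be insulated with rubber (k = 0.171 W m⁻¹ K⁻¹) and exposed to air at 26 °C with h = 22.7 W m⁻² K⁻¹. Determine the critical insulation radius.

For a cylinder, r_cr = k_ins/h = 0.171/22.7 = 0.00753 m = 0.753 cm

r_cr = 0.753 cm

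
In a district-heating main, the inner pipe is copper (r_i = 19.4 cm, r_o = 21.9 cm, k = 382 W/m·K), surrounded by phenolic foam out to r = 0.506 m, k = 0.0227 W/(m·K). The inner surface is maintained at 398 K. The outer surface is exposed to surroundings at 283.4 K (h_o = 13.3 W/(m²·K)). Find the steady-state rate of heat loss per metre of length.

Q' = 19.4 W/m

Resistance network (inner→outer):
  R'_copper = ln(0.219/0.194)/(2πk) = 0.1212/(2π·382) = 5.050×10^-5 m·K/W
  R'_phenolic foam = ln(0.506/0.219)/(2πk) = 0.8375/(2π·0.0227) = 5.872 m·K/W
  R'_conv,out = 1/(2πr h) = 1/(2π·0.506·13.3) = 0.02365 m·K/W
ΣR = 5.050×10^-5 + 5.872 + 0.02365 = 5.896 m·K/W
Q' = ΔT/ΣR = (398 K − 283.4 K)/5.896 = 19.4 W/m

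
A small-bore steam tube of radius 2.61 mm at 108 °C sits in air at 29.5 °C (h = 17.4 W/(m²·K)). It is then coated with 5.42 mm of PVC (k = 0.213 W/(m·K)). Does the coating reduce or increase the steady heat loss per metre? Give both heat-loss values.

increases: 22.4 → 39.7 W/m

Critical radius for a cylinder: r_cr = k/h = 0.0122 m = 1.22 cm.
Outer radius after coating: r₂ = 0.00261 + 0.00542 = 0.00803 m.
Since r₁ < r_cr and r₂ ≤ r_cr, the coating moves toward the maximum at r_cr — heat loss rises.
Bare: R = 1/(2πr₁h) = 3.505 m·K/W; Q = 78.5/3.505 = 22.4 W/m.
Coated: R = R_cond + R_conv = 1.979 m·K/W; Q = 78.5/1.979 = 39.7 W/m.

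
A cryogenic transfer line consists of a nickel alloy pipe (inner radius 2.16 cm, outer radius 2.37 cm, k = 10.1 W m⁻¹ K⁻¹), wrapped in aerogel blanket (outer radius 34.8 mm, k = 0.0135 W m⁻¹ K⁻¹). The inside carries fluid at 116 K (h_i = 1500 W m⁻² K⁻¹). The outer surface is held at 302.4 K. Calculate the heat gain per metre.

Q' = 41.1 W/m

Treat each layer as a resistance in series:
  R'_conv,in = 1/(2πr h) = 1/(2π·0.0216·1500) = 0.004912 m·K/W
  R'_nickel alloy = ln(0.0237/0.0216)/(2πk) = 0.09278/(2π·10.1) = 0.001462 m·K/W
  R'_aerogel blanket = ln(0.0348/0.0237)/(2πk) = 0.3841/(2π·0.0135) = 4.529 m·K/W
ΣR = 0.004912 + 0.001462 + 4.529 = 4.535 m·K/W
Q' = ΔT/ΣR = (116 K − 302.4 K)/4.535 = -41.1 W/m
(Negative Q' ⇒ heat flows inward; heat gain = 41.1 W/m.)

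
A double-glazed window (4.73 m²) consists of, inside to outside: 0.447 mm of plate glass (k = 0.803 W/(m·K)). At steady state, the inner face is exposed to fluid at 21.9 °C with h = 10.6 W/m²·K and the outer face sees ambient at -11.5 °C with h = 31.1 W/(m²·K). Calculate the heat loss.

Q = 1240 W

Resistance network (inner→outer):
  R_conv,in = 1/(hA) = 1/(10.6·4.73) = 0.01994 K/W
  R_plate glass = L/(kA) = 4.47×10^-4/(0.803·4.73) = 1.177×10^-4 K/W
  R_conv,out = 1/(hA) = 1/(31.1·4.73) = 0.006798 K/W
ΣR = 0.01994 + 1.177×10^-4 + 0.006798 = 0.02686 K/W
Q = ΔT/ΣR = (21.9 °C − -11.5 °C)/0.02686 = 1240 W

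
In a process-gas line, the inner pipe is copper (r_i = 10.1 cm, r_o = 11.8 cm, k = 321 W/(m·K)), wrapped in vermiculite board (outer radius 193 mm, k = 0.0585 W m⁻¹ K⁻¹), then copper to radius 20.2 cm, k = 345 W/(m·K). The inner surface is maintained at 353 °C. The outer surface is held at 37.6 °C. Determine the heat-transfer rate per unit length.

Q' = 236 W/m

Resistance network (inner→outer):
  R'_copper = ln(0.118/0.101)/(2πk) = 0.1556/(2π·321) = 7.713×10^-5 m·K/W
  R'_vermiculite board = ln(0.193/0.118)/(2πk) = 0.4920/(2π·0.0585) = 1.339 m·K/W
  R'_copper = ln(0.202/0.193)/(2πk) = 0.04558/(2π·345) = 2.103×10^-5 m·K/W
ΣR = 7.713×10^-5 + 1.339 + 2.103×10^-5 = 1.339 m·K/W
Q' = ΔT/ΣR = (353 °C − 37.6 °C)/1.339 = 236 W/m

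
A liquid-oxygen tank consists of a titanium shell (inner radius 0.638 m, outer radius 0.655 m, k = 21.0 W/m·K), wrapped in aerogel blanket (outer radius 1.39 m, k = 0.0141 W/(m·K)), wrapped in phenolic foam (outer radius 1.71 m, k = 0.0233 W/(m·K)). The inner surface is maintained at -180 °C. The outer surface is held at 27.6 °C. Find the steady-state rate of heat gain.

Resistance network (inner→outer):
  R_titanium = (1/0.638 − 1/0.655)/(4πk) = 0.04068/(4π·21.0) = 1.542×10^-4 K/W
  R_aerogel blanket = (1/0.655 − 1/1.39)/(4πk) = 0.8073/(4π·0.0141) = 4.556 K/W
  R_phenolic foam = (1/1.39 − 1/1.71)/(4πk) = 0.1346/(4π·0.0233) = 0.4598 K/W
ΣR = 1.542×10^-4 + 4.556 + 0.4598 = 5.016 K/W
Q = ΔT/ΣR = (-180 °C − 27.6 °C)/5.016 = -41.4 W
(Negative Q ⇒ heat flows inward; heat gain = 41.4 W.)

Q = 41.4 W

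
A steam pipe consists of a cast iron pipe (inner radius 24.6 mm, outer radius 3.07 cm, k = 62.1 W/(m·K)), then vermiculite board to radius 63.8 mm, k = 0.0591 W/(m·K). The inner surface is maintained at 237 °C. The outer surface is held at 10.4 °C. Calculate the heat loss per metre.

Q' = 115 W/m

Series thermal resistances, inner to outer:
  R'_cast iron = ln(0.0307/0.0246)/(2πk) = 0.2215/(2π·62.1) = 5.677×10^-4 m·K/W
  R'_vermiculite board = ln(0.0638/0.0307)/(2πk) = 0.7315/(2π·0.0591) = 1.970 m·K/W
ΣR = 5.677×10^-4 + 1.970 = 1.971 m·K/W
Q' = ΔT/ΣR = (237 °C − 10.4 °C)/1.971 = 115 W/m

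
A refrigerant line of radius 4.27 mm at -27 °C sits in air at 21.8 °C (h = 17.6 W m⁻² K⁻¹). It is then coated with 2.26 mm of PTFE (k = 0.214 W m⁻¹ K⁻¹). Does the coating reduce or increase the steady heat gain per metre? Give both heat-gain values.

Critical radius for a cylinder: r_cr = k/h = 0.0122 m = 1.22 cm.
Outer radius after coating: r₂ = 0.00427 + 0.00226 = 0.00653 m.
Since r₁ < r_cr and r₂ ≤ r_cr, the coating moves toward the maximum at r_cr — heat gain rises.
Bare: R = 1/(2πr₁h) = 2.118 m·K/W; Q = 48.8/2.118 = 23.0 W/m.
Coated: R = R_cond + R_conv = 1.701 m·K/W; Q = 48.8/1.701 = 28.7 W/m.

increases: 23.0 → 28.7 W/m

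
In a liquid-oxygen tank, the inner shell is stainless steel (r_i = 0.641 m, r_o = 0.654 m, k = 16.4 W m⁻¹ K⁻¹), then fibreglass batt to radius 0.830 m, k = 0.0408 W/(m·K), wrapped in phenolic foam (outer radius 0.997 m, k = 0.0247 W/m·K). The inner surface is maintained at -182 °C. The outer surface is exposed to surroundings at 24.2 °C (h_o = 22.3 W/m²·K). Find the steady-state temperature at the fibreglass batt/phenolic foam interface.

Resistance network (inner→outer):
  R_stainless steel = (1/0.641 − 1/0.654)/(4πk) = 0.03101/(4π·16.4) = 1.505×10^-4 K/W
  R_fibreglass batt = (1/0.654 − 1/0.830)/(4πk) = 0.3242/(4π·0.0408) = 0.6324 K/W
  R_phenolic foam = (1/0.830 − 1/0.997)/(4πk) = 0.2018/(4π·0.0247) = 0.6502 K/W
  R_conv,out = 1/(4πr²h) = 1/(4π·0.997²·22.3) = 0.003590 K/W
ΣR = 1.505×10^-4 + 0.6324 + 0.6502 + 0.003590 = 1.286 K/W
Q = ΔT/ΣR = (-182 °C − 24.2 °C)/1.286 = -160.3 W
From the inner boundary to the fibreglass batt/phenolic foam interface, ΣR_partial = 0.6326 K/W.
T_interface = T_in − Q·ΣR_partial = -182 °C − (-160.3)(0.6326) = -80.6 °C

T = -80.6 °C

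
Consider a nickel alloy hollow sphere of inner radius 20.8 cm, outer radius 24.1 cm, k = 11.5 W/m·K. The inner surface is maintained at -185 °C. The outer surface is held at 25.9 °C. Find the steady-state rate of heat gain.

Q = 4πk·ΔT/(1/r₁ − 1/r₂) = 4π × 11.5 × 210.9 / (1/0.208 − 1/0.241) = 46300 W

Q = 46300 W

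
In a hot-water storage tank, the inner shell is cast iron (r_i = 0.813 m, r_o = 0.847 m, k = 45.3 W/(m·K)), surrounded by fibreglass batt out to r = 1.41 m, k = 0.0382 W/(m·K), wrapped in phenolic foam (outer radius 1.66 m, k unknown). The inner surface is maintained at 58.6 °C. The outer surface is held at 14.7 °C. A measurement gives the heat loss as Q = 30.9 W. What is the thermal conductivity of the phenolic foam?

ΣR = ΔT/Q = |58.6 − 14.7|/30.9 = 1.421 K/W
Known resistances:
  R_cast iron = (1/0.813 − 1/0.847)/(4πk) = 0.04937/(4π·45.3) = 8.674×10^-5 K/W
  R_fibreglass batt = (1/0.847 − 1/1.41)/(4πk) = 0.4714/(4π·0.0382) = 0.9820 K/W
R_phenolic foam = ΣR − ΣR_known = 1.421 − 0.9821 = 0.4389 K/W
(1/r₁−1/r₂)/(4πk) = 0.4389 ⇒ k = 0.1068/(4π·0.4389) = 0.0194 W/m·K

k = 0.0194 W/m·K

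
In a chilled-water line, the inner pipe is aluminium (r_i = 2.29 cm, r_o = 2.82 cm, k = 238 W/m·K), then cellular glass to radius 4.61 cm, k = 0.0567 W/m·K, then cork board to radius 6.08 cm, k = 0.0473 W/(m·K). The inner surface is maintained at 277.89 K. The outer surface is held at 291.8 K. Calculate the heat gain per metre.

Q' = 6.02 W/m

Treat each layer as a resistance in series:
  R'_aluminium = ln(0.0282/0.0229)/(2πk) = 0.2082/(2π·238) = 1.392×10^-4 m·K/W
  R'_cellular glass = ln(0.0461/0.0282)/(2πk) = 0.4915/(2π·0.0567) = 1.380 m·K/W
  R'_cork board = ln(0.0608/0.0461)/(2πk) = 0.2768/(2π·0.0473) = 0.9313 m·K/W
ΣR = 1.392×10^-4 + 1.380 + 0.9313 = 2.311 m·K/W
Q' = ΔT/ΣR = (277.89 K − 291.8 K)/2.311 = -6.02 W/m
(Negative Q' ⇒ heat flows inward; heat gain = 6.02 W/m.)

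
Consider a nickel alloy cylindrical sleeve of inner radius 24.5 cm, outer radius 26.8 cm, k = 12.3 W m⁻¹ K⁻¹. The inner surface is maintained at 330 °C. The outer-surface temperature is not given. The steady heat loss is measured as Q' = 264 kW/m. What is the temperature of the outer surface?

T_out = 23.5 °C

Series resistances:
  R'_nickel alloy = ln(0.268/0.245)/(2πk) = 0.08973/(2π·12.3) = 0.001161 m·K/W
ΣR = 0.001161 m·K/W
ΔT = Q'·ΣR = 2.64×10^5 × 0.001161 = 306.5 K
Heat flows outward, so T_out = T_in − ΔT = 330 − 306.5 = 23.5 °C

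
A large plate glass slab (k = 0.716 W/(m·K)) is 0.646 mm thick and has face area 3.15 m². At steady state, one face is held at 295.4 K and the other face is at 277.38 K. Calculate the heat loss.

Q = 62.9 kW

Q = kA·ΔT/L = 0.716 × 3.15 × |295.4 K − 277.38 K| / 6.46×10^-4 = 62900 W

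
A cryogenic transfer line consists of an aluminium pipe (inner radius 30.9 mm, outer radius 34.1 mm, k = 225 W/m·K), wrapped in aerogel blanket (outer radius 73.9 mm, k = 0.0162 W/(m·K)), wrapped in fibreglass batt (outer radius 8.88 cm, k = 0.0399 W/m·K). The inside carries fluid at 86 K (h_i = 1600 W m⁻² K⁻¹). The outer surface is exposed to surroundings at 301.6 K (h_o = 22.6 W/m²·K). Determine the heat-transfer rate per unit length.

Resistance network (inner→outer):
  R'_conv,in = 1/(2πr h) = 1/(2π·0.0309·1600) = 0.003219 m·K/W
  R'_aluminium = ln(0.0341/0.0309)/(2πk) = 0.09854/(2π·225) = 6.970×10^-5 m·K/W
  R'_aerogel blanket = ln(0.0739/0.0341)/(2πk) = 0.7734/(2π·0.0162) = 7.598 m·K/W
  R'_fibreglass batt = ln(0.0888/0.0739)/(2πk) = 0.1837/(2π·0.0399) = 0.7326 m·K/W
  R'_conv,out = 1/(2πr h) = 1/(2π·0.0888·22.6) = 0.07930 m·K/W
ΣR = 0.003219 + 6.970×10^-5 + 7.598 + 0.7326 + 0.07930 = 8.413 m·K/W
Q' = ΔT/ΣR = (86 K − 301.6 K)/8.413 = -25.6 W/m
(Negative Q' ⇒ heat flows inward; heat gain = 25.6 W/m.)

Q' = 25.6 W/m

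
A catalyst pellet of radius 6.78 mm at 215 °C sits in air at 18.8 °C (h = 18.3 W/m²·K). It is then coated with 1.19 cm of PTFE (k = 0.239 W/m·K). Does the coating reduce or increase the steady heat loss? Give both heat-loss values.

increases: 2.07 → 4.48 W

Critical radius for a sphere: r_cr = 2k/h = 0.0261 m = 2.61 cm.
Outer radius after coating: r₂ = 0.00678 + 0.0119 = 0.01868 m.
Since r₁ < r_cr and r₂ ≤ r_cr, the coating moves toward the maximum at r_cr — heat loss rises.
Bare: R = 1/(4πr₁²h) = 94.60 K/W; Q = 196.2/94.60 = 2.07 W.
Coated: R = R_cond + R_conv = 43.75 K/W; Q = 196.2/43.75 = 4.48 W.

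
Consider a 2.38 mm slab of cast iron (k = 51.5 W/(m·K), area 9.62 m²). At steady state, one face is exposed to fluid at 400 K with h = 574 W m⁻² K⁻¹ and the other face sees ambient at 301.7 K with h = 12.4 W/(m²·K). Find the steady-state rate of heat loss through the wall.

Series thermal resistances, inner to outer:
  R_conv,in = 1/(hA) = 1/(574·9.62) = 1.811×10^-4 K/W
  R_cast iron = L/(kA) = 0.00238/(51.5·9.62) = 4.804×10^-6 K/W
  R_conv,out = 1/(hA) = 1/(12.4·9.62) = 0.008383 K/W
ΣR = 1.811×10^-4 + 4.804×10^-6 + 0.008383 = 0.008569 K/W
Q = ΔT/ΣR = (400 K − 301.7 K)/0.008569 = 11500 W

Q = 11.5 kW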